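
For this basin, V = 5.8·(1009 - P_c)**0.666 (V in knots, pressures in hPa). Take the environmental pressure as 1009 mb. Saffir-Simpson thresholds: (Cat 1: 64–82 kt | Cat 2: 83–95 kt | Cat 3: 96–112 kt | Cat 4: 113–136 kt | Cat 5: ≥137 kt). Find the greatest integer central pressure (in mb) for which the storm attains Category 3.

Category 3 begins at V = 96 kt.
Required ΔP = (96/5.8)^(1/0.666) = 16.552^1.502 ≈ 67.62 mb.
P_c ≤ 1009 − 67.62 = 941.38, so the highest integer P_c is 941 mb.

941 mb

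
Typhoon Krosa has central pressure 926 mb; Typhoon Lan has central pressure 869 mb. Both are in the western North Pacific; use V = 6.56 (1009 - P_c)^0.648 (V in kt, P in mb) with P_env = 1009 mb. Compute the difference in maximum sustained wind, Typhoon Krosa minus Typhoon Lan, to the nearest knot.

-46 kt

Typhoon Krosa: ΔP = 83; V ≈ 6.56 × 83^0.648 ≈ 114.94 kt.
Typhoon Lan: ΔP = 140; V ≈ 6.56 × 140^0.648 ≈ 161.29 kt.
Difference ≈ 114.94 − 161.29 = -46.35 → -46 kt.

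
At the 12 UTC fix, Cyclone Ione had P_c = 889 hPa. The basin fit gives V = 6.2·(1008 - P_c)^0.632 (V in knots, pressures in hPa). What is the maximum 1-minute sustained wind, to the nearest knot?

ΔP = 1008 − 889 = 119 hPa.
119^0.632 ≈ 20.500.
V ≈ 6.2 × 20.500 ≈ 127.1 kt.

127 kt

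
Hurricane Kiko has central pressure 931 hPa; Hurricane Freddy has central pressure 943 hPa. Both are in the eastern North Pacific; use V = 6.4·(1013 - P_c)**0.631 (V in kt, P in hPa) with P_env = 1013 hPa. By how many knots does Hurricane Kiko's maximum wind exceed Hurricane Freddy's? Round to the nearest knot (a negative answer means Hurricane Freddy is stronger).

10 kt

Hurricane Kiko: ΔP = 82; V ≈ 6.4 × 82^0.631 ≈ 103.23 kt.
Hurricane Freddy: ΔP = 70; V ≈ 6.4 × 70^0.631 ≈ 93.42 kt.
Difference ≈ 103.23 − 93.42 = 9.81 → 10 kt.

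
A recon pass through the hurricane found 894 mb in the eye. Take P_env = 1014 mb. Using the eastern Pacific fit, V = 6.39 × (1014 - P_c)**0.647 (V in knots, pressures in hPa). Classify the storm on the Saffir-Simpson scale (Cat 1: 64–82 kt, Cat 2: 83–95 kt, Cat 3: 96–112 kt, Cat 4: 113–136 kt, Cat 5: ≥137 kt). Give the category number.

ΔP = 1014 − 894 = 120 mb.
V ≈ 6.39 × 120^0.647 = 6.39 × 22.14 ≈ 141 kt.
141 kt falls in the Category 5 band.

5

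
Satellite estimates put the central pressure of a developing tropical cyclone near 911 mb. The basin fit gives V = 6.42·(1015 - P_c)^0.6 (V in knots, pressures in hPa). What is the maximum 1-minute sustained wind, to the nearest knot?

104 kt

ΔP = 1015 − 911 = 104 mb.
104^0.6 ≈ 16.226.
V ≈ 6.42 × 16.226 ≈ 104.2 kt.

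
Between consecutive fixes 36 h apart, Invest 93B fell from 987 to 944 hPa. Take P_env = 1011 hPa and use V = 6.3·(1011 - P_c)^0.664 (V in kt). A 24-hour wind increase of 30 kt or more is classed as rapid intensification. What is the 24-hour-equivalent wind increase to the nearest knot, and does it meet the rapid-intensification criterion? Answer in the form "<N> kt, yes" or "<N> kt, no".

V₁: ΔP = 24, V ≈ 6.3 × 24^0.664 ≈ 51.98 kt.
V₂: ΔP = 67, V ≈ 6.3 × 67^0.664 ≈ 102.77 kt.
ΔV over 36 h = 50.79 kt → 24 h equivalent = 50.79 × 24/36 ≈ 33.86 kt.
34 kt ≥ 30 kt ⇒ rapid intensification.

34 kt, yes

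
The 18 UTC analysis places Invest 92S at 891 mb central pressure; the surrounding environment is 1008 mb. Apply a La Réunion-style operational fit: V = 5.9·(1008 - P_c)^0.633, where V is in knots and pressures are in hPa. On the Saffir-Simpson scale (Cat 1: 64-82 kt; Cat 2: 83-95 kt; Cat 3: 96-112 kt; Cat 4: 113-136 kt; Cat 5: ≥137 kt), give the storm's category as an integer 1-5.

4

ΔP = 1008 − 891 = 117 mb.
V ≈ 5.9 × 117^0.633 = 5.9 × 20.38 ≈ 120 kt.
120 kt falls in the Category 4 band.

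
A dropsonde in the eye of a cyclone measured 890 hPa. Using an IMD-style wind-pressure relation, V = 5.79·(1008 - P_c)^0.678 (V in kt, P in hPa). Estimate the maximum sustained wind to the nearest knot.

147 kt

ΔP = 1008 − 890 = 118 hPa.
118^0.678 ≈ 25.394.
V ≈ 5.79 × 25.394 ≈ 147.0 kt.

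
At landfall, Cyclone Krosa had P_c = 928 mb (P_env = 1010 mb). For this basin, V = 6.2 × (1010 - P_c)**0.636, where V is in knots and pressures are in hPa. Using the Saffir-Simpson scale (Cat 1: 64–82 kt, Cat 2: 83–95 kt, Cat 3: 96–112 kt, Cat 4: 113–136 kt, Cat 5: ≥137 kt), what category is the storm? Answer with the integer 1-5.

ΔP = 1010 − 928 = 82 mb.
V ≈ 6.2 × 82^0.636 = 6.2 × 16.49 ≈ 102 kt.
102 kt falls in the Category 3 band.

3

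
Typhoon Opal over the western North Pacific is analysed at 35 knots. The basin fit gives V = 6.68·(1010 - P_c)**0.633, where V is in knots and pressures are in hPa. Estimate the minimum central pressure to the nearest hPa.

ΔP = (V / 6.68)^(1/0.633) = (35/6.68)^1.580.
35/6.68 = 5.240; 5.240^1.580 ≈ 13.69 hPa.
P_c = 1010 − 13.69 = 996.31 ≈ 996 hPa.

996 hPa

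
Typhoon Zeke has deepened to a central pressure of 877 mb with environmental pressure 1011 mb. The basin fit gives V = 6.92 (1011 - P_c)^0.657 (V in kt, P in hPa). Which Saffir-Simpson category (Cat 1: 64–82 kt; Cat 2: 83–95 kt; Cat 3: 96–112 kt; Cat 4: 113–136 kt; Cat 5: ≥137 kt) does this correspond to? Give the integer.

5

ΔP = 1011 − 877 = 134 mb.
V ≈ 6.92 × 134^0.657 = 6.92 × 24.98 ≈ 173 kt.
173 kt falls in the Category 5 band.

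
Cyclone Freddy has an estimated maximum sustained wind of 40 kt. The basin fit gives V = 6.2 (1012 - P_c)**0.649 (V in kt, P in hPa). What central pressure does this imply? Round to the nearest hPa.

994 hPa

ΔP = (V / 6.2)^(1/0.649) = (40/6.2)^1.541.
40/6.2 = 6.452; 6.452^1.541 ≈ 17.68 hPa.
P_c = 1012 − 17.68 = 994.32 ≈ 994 hPa.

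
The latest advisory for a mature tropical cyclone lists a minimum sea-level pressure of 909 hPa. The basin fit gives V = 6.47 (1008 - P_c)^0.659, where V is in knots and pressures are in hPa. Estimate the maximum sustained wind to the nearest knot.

ΔP = 1008 − 909 = 99 hPa.
99^0.659 ≈ 20.660.
V ≈ 6.47 × 20.660 ≈ 133.7 kt.

134 kt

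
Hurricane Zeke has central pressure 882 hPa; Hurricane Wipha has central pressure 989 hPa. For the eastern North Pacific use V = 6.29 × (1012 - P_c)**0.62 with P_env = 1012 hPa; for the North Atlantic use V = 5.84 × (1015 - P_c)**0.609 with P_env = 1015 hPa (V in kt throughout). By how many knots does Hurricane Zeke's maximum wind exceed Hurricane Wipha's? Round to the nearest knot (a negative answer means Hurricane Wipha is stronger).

86 kt

Hurricane Zeke: ΔP = 130; V ≈ 6.29 × 130^0.62 ≈ 128.62 kt.
Hurricane Wipha: ΔP = 26; V ≈ 5.84 × 26^0.609 ≈ 42.47 kt.
Difference ≈ 128.62 − 42.47 = 86.15 → 86 kt.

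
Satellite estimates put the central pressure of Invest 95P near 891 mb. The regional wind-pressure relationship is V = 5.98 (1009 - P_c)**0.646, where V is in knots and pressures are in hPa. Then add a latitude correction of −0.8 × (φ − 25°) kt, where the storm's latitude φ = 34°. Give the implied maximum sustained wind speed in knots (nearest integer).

ΔP = 1009 − 891 = 118 mb.
118^0.646 ≈ 21.799.
V ≈ 5.98 × 21.799 ≈ 130.4 kt.
Latitude correction: −0.8 × (34 − 25) = -7.2 kt.
Corrected V ≈ 123.2 kt → 123 kt.

123 kt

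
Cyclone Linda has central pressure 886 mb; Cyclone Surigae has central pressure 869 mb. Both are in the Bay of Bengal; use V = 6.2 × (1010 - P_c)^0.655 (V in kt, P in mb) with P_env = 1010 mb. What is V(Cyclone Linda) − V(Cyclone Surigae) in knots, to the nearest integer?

Cyclone Linda: ΔP = 124; V ≈ 6.2 × 124^0.655 ≈ 145.74 kt.
Cyclone Surigae: ΔP = 141; V ≈ 6.2 × 141^0.655 ≈ 158.54 kt.
Difference ≈ 145.74 − 158.54 = -12.80 → -13 kt.

-13 kt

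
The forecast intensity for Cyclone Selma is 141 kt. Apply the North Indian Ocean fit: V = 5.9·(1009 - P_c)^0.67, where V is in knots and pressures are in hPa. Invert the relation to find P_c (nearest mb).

ΔP = (V / 5.9)^(1/0.67) = (141/5.9)^1.493.
141/5.9 = 23.898; 23.898^1.493 ≈ 114.09 mb.
P_c = 1009 − 114.09 = 894.91 ≈ 895 mb.

895 mb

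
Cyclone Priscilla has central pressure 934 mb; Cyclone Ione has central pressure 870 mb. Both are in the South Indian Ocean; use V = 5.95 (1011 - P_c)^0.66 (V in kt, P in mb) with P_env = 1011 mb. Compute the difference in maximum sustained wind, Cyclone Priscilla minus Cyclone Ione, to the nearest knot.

-51 kt

Cyclone Priscilla: ΔP = 77; V ≈ 5.95 × 77^0.66 ≈ 104.62 kt.
Cyclone Ione: ΔP = 141; V ≈ 5.95 × 141^0.66 ≈ 155.96 kt.
Difference ≈ 104.62 − 155.96 = -51.34 → -51 kt.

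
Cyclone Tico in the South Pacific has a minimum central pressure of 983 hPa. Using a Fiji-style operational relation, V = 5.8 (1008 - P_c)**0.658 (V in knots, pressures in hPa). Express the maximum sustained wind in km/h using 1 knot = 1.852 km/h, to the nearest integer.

89 km/h

ΔP = 1008 − 983 = 25 hPa.
V ≈ 5.8 × 25^0.658 = 5.8 × 8.315 ≈ 48.225 kt.
48.225 × 1.852 ≈ 89.31 km/h → 89 km/h.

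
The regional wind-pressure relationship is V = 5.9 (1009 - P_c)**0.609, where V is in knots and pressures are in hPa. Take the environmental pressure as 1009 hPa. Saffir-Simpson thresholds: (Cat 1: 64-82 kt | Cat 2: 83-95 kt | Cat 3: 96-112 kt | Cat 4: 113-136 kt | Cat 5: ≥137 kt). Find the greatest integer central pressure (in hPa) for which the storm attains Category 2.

Category 2 begins at V = 83 kt.
Required ΔP = (83/5.9)^(1/0.609) = 14.068^1.642 ≈ 76.81 hPa.
P_c ≤ 1009 − 76.81 = 932.19, so the highest integer P_c is 932 hPa.

932 hPa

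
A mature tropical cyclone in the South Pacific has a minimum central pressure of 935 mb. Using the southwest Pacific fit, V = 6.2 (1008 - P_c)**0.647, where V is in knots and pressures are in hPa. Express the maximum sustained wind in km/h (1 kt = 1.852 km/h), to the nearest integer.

ΔP = 1008 − 935 = 73 mb.
V ≈ 6.2 × 73^0.647 = 6.2 × 16.054 ≈ 99.532 kt.
99.532 × 1.852 ≈ 184.33 km/h → 184 km/h.

184 km/h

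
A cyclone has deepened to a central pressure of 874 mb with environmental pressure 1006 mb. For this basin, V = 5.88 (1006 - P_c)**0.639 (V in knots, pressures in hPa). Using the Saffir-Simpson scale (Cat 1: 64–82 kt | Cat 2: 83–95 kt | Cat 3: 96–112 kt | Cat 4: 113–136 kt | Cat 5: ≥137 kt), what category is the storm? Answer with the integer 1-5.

4

ΔP = 1006 − 874 = 132 mb.
V ≈ 5.88 × 132^0.639 = 5.88 × 22.65 ≈ 133 kt.
133 kt falls in the Category 4 band.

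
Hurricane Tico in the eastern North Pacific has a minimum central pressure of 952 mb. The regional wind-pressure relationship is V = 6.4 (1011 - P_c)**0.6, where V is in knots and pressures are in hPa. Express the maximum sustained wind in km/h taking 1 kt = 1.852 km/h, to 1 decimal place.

136.9 km/h

ΔP = 1011 − 952 = 59 mb.
V ≈ 6.4 × 59^0.6 = 6.4 × 11.548 ≈ 73.908 kt.
73.908 × 1.852 ≈ 136.88 km/h → 136.9 km/h.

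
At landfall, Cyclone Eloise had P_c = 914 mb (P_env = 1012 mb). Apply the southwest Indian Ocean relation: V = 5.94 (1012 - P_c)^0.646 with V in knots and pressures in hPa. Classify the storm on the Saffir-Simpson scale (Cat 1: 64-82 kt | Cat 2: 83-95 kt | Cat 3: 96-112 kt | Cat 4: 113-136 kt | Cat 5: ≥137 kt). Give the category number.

ΔP = 1012 − 914 = 98 mb.
V ≈ 5.94 × 98^0.646 = 5.94 × 19.33 ≈ 115 kt.
115 kt falls in the Category 4 band.

4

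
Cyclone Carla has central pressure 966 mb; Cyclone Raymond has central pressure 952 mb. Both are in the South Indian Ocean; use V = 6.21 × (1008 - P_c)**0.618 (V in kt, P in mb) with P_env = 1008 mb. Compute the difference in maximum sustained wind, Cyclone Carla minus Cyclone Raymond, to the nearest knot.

-12 kt

Cyclone Carla: ΔP = 42; V ≈ 6.21 × 42^0.618 ≈ 62.55 kt.
Cyclone Raymond: ΔP = 56; V ≈ 6.21 × 56^0.618 ≈ 74.73 kt.
Difference ≈ 62.55 − 74.73 = -12.18 → -12 kt.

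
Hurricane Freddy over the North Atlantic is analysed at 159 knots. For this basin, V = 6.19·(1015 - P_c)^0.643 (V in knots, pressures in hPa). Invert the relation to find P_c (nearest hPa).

ΔP = (V / 6.19)^(1/0.643) = (159/6.19)^1.555.
159/6.19 = 25.687; 25.687^1.555 ≈ 155.74 hPa.
P_c = 1015 − 155.74 = 859.26 ≈ 859 hPa.

859 hPa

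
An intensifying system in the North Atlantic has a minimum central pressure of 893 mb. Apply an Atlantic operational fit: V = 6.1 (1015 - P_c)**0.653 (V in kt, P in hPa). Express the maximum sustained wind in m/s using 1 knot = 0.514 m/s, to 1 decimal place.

72.2 m/s

ΔP = 1015 − 893 = 122 mb.
V ≈ 6.1 × 122^0.653 = 6.1 × 23.035 ≈ 140.515 kt.
140.515 × 0.514 ≈ 72.22 m/s → 72.2 m/s.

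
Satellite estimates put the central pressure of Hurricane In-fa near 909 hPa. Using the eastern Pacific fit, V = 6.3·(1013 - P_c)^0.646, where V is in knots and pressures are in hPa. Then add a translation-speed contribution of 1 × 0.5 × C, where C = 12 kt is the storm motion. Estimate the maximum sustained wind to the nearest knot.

ΔP = 1013 − 909 = 104 hPa.
104^0.646 ≈ 20.091.
V ≈ 6.3 × 20.091 ≈ 126.6 kt.
Translation term: 1 × 0.5 × 12 = 6 kt.
Corrected V ≈ 132.6 kt → 133 kt.

133 kt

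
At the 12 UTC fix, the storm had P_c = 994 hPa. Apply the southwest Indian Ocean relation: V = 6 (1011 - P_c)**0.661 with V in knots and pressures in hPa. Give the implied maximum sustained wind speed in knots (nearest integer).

39 kt

ΔP = 1011 − 994 = 17 hPa.
17^0.661 ≈ 6.506.
V ≈ 6 × 6.506 ≈ 39.0 kt.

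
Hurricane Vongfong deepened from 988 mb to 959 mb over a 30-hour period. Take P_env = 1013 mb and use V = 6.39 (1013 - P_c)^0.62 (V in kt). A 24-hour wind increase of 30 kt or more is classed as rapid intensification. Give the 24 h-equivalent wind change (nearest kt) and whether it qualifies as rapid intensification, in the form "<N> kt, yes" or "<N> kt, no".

23 kt, no

V₁: ΔP = 25, V ≈ 6.39 × 25^0.62 ≈ 47.01 kt.
V₂: ΔP = 54, V ≈ 6.39 × 54^0.62 ≈ 75.79 kt.
ΔV over 30 h = 28.78 kt → 24 h equivalent = 28.78 × 24/30 ≈ 23.02 kt.
23 kt < 30 kt ⇒ not rapid intensification.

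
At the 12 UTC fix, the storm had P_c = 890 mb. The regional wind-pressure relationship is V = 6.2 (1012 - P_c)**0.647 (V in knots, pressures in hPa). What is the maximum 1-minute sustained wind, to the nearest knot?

ΔP = 1012 − 890 = 122 mb.
122^0.647 ≈ 22.381.
V ≈ 6.2 × 22.381 ≈ 138.8 kt.

139 kt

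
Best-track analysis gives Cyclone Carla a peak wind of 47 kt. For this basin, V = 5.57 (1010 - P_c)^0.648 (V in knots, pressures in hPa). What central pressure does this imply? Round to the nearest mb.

983 mb

ΔP = (V / 5.57)^(1/0.648) = (47/5.57)^1.543.
47/5.57 = 8.438; 8.438^1.543 ≈ 26.88 mb.
P_c = 1010 − 26.88 = 983.12 ≈ 983 mb.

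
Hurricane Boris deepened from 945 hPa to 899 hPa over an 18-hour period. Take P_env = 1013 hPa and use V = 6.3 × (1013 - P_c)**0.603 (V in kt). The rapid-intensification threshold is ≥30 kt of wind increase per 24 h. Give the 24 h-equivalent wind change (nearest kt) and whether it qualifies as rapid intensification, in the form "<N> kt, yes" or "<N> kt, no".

V₁: ΔP = 68, V ≈ 6.3 × 68^0.603 ≈ 80.23 kt.
V₂: ΔP = 114, V ≈ 6.3 × 114^0.603 ≈ 109.56 kt.
ΔV over 18 h = 29.33 kt → 24 h equivalent = 29.33 × 24/18 ≈ 39.11 kt.
39 kt ≥ 30 kt ⇒ rapid intensification.

39 kt, yes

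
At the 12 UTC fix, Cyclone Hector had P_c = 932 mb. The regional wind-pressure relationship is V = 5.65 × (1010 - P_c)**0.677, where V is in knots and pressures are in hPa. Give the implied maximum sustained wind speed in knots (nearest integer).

108 kt

ΔP = 1010 − 932 = 78 mb.
78^0.677 ≈ 19.096.
V ≈ 5.65 × 19.096 ≈ 107.9 kt.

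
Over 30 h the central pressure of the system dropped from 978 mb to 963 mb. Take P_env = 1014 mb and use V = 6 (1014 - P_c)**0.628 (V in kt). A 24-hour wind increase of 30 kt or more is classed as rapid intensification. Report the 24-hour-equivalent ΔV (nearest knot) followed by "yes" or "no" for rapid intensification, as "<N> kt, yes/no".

V₁: ΔP = 36, V ≈ 6 × 36^0.628 ≈ 56.95 kt.
V₂: ΔP = 51, V ≈ 6 × 51^0.628 ≈ 70.88 kt.
ΔV over 30 h = 13.93 kt → 24 h equivalent = 13.93 × 24/30 ≈ 11.14 kt.
11 kt < 30 kt ⇒ not rapid intensification.

11 kt, no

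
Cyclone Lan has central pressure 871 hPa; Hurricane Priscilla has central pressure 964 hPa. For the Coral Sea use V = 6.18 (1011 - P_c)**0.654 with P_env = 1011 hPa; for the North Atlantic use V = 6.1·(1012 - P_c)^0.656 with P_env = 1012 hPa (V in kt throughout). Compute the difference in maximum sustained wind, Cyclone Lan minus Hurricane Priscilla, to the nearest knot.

79 kt

Cyclone Lan: ΔP = 140; V ≈ 6.18 × 140^0.654 ≈ 156.52 kt.
Hurricane Priscilla: ΔP = 48; V ≈ 6.1 × 48^0.656 ≈ 77.31 kt.
Difference ≈ 156.52 − 77.31 = 79.21 → 79 kt.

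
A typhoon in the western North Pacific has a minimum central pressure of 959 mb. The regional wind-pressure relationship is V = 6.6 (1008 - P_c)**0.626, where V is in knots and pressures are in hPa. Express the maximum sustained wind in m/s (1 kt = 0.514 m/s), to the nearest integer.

ΔP = 1008 − 959 = 49 mb.
V ≈ 6.6 × 49^0.626 = 6.6 × 11.430 ≈ 75.441 kt.
75.441 × 0.514 ≈ 38.78 m/s → 39 m/s.

39 m/s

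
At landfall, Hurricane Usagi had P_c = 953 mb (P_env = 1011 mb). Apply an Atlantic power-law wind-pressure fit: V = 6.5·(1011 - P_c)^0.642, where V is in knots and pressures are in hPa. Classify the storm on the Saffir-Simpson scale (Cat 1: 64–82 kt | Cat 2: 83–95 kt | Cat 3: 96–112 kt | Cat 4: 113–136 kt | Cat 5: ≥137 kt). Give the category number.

2

ΔP = 1011 − 953 = 58 mb.
V ≈ 6.5 × 58^0.642 = 6.5 × 13.56 ≈ 88 kt.
88 kt falls in the Category 2 band.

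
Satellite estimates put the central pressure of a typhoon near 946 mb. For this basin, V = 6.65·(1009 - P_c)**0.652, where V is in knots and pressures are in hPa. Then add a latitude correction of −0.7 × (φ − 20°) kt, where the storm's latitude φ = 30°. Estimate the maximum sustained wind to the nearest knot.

ΔP = 1009 − 946 = 63 mb.
63^0.652 ≈ 14.899.
V ≈ 6.65 × 14.899 ≈ 99.1 kt.
Latitude correction: −0.7 × (30 − 20) = -7 kt.
Corrected V ≈ 92.1 kt → 92 kt.

92 kt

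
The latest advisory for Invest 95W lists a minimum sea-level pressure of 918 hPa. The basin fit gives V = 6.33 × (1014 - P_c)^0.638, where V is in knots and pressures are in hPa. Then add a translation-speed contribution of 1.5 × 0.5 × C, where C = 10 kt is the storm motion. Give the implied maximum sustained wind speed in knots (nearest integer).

ΔP = 1014 − 918 = 96 hPa.
96^0.638 ≈ 18.395.
V ≈ 6.33 × 18.395 ≈ 116.4 kt.
Translation term: 1.5 × 0.5 × 10 = 7.5 kt.
Corrected V ≈ 123.9 kt → 124 kt.

124 kt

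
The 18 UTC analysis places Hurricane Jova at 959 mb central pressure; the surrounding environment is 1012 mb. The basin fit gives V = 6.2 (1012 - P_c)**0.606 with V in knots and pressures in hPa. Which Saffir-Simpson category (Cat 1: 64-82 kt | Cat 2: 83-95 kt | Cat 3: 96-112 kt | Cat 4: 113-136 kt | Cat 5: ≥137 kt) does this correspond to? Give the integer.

ΔP = 1012 − 959 = 53 mb.
V ≈ 6.2 × 53^0.606 = 6.2 × 11.09 ≈ 69 kt.
69 kt falls in the Category 1 band.

1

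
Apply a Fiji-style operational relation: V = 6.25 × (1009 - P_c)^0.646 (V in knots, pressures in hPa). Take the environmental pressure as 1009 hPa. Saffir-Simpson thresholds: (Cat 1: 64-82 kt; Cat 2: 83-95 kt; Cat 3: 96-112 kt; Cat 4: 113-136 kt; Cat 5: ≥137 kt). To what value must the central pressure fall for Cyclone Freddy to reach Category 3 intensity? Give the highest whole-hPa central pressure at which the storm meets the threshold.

940 hPa

Category 3 begins at V = 96 kt.
Required ΔP = (96/6.25)^(1/0.646) = 15.360^1.548 ≈ 68.63 hPa.
P_c ≤ 1009 − 68.63 = 940.37, so the highest integer P_c is 940 hPa.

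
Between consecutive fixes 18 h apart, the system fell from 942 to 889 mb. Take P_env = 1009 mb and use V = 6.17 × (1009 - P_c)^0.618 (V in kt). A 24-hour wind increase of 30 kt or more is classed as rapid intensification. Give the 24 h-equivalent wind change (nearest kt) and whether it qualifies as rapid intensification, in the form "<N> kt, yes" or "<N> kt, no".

V₁: ΔP = 67, V ≈ 6.17 × 67^0.618 ≈ 82.95 kt.
V₂: ΔP = 120, V ≈ 6.17 × 120^0.618 ≈ 118.91 kt.
ΔV over 18 h = 35.96 kt → 24 h equivalent = 35.96 × 24/18 ≈ 47.95 kt.
48 kt ≥ 30 kt ⇒ rapid intensification.

48 kt, yes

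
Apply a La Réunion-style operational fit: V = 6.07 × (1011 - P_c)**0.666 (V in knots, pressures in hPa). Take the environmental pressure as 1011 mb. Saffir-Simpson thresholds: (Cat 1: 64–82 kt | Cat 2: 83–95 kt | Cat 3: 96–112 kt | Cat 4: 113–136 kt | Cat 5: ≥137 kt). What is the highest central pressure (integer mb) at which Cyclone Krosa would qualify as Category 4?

Category 4 begins at V = 113 kt.
Required ΔP = (113/6.07)^(1/0.666) = 18.616^1.502 ≈ 80.68 mb.
P_c ≤ 1011 − 80.68 = 930.32, so the highest integer P_c is 930 mb.

930 mb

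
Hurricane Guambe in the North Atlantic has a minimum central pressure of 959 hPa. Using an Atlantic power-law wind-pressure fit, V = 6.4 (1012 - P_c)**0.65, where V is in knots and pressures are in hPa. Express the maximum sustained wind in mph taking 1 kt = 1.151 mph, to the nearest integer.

97 mph

ΔP = 1012 − 959 = 53 hPa.
V ≈ 6.4 × 53^0.65 = 6.4 × 13.206 ≈ 84.520 kt.
84.520 × 1.151 ≈ 97.28 mph → 97 mph.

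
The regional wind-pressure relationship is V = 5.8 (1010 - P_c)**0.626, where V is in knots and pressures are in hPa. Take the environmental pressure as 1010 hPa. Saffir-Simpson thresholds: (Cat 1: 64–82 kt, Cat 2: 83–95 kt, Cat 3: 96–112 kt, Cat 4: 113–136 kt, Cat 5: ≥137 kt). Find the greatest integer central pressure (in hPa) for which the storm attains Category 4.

Category 4 begins at V = 113 kt.
Required ΔP = (113/5.8)^(1/0.626) = 19.483^1.597 ≈ 114.85 hPa.
P_c ≤ 1010 − 114.85 = 895.15, so the highest integer P_c is 895 hPa.

895 hPa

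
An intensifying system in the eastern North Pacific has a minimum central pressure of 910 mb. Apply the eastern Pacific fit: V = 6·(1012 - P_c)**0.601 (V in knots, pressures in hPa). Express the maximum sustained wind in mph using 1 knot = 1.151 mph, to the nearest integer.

ΔP = 1012 − 910 = 102 mb.
V ≈ 6 × 102^0.601 = 6 × 16.113 ≈ 96.676 kt.
96.676 × 1.151 ≈ 111.27 mph → 111 mph.

111 mph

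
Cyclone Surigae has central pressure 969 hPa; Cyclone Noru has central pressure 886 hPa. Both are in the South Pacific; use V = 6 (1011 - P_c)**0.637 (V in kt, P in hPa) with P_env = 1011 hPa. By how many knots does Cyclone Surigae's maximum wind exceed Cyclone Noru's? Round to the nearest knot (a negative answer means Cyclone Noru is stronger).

Cyclone Surigae: ΔP = 42; V ≈ 6 × 42^0.637 ≈ 64.89 kt.
Cyclone Noru: ΔP = 125; V ≈ 6 × 125^0.637 ≈ 129.98 kt.
Difference ≈ 64.89 − 129.98 = -65.09 → -65 kt.

-65 kt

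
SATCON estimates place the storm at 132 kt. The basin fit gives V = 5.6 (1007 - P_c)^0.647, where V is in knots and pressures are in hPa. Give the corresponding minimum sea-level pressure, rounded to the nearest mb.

ΔP = (V / 5.6)^(1/0.647) = (132/5.6)^1.546.
132/5.6 = 23.571; 23.571^1.546 ≈ 132.18 mb.
P_c = 1007 − 132.18 = 874.82 ≈ 875 mb.

875 mb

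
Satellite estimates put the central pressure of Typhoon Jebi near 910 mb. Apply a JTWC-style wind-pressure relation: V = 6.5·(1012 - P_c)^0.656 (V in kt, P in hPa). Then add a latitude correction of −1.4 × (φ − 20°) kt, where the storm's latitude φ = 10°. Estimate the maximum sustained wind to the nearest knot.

ΔP = 1012 − 910 = 102 mb.
102^0.656 ≈ 20.780.
V ≈ 6.5 × 20.780 ≈ 135.1 kt.
Latitude correction: −1.4 × (10 − 20) = 14 kt.
Corrected V ≈ 149.1 kt → 149 kt.

149 kt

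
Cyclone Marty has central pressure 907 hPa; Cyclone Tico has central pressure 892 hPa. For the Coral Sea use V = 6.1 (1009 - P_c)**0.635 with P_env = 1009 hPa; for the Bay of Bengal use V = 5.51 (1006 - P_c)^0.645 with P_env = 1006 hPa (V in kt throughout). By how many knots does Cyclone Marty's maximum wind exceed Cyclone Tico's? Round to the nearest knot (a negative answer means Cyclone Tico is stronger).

Cyclone Marty: ΔP = 102; V ≈ 6.1 × 102^0.635 ≈ 115.02 kt.
Cyclone Tico: ΔP = 114; V ≈ 5.51 × 114^0.645 ≈ 116.91 kt.
Difference ≈ 115.02 − 116.91 = -1.89 → -2 kt.

-2 kt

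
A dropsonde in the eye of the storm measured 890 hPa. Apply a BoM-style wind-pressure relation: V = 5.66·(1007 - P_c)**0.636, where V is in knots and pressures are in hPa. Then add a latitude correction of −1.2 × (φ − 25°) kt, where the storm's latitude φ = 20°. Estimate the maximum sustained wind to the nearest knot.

123 kt

ΔP = 1007 − 890 = 117 hPa.
117^0.636 ≈ 20.671.
V ≈ 5.66 × 20.671 ≈ 117.0 kt.
Latitude correction: −1.2 × (20 − 25) = 6 kt.
Corrected V ≈ 123 kt → 123 kt.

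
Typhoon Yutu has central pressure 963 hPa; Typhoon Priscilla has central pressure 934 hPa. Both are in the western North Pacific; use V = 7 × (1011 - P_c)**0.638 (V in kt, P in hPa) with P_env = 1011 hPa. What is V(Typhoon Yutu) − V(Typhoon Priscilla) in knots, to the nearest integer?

-29 kt

Typhoon Yutu: ΔP = 48; V ≈ 7 × 48^0.638 ≈ 82.74 kt.
Typhoon Priscilla: ΔP = 77; V ≈ 7 × 77^0.638 ≈ 111.86 kt.
Difference ≈ 82.74 − 111.86 = -29.12 → -29 kt.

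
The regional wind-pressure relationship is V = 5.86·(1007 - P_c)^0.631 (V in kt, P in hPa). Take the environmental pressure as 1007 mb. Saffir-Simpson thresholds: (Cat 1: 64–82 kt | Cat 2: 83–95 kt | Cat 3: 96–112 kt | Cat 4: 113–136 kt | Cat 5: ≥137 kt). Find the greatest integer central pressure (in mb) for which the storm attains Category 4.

898 mb

Category 4 begins at V = 113 kt.
Required ΔP = (113/5.86)^(1/0.631) = 19.283^1.585 ≈ 108.83 mb.
P_c ≤ 1007 − 108.83 = 898.17, so the highest integer P_c is 898 mb.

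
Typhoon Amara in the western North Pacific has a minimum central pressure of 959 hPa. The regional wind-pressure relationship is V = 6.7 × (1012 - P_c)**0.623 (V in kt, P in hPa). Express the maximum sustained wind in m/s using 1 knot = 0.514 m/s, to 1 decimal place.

40.9 m/s

ΔP = 1012 − 959 = 53 hPa.
V ≈ 6.7 × 53^0.623 = 6.7 × 11.864 ≈ 79.487 kt.
79.487 × 0.514 ≈ 40.86 m/s → 40.9 m/s.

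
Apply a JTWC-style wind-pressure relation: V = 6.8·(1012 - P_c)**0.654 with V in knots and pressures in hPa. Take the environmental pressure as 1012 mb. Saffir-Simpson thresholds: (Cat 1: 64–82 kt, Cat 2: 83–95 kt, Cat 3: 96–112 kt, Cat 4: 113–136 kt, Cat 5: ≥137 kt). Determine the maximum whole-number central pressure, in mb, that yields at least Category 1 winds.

981 mb

Category 1 begins at V = 64 kt.
Required ΔP = (64/6.8)^(1/0.654) = 9.412^1.529 ≈ 30.82 mb.
P_c ≤ 1012 − 30.82 = 981.18, so the highest integer P_c is 981 mb.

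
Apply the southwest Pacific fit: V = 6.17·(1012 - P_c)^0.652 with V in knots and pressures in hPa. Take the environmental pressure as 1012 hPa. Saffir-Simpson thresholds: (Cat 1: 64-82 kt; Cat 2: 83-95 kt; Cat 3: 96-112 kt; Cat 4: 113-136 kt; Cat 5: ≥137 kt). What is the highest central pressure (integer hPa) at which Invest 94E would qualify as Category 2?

Category 2 begins at V = 83 kt.
Required ΔP = (83/6.17)^(1/0.652) = 13.452^1.534 ≈ 53.86 hPa.
P_c ≤ 1012 − 53.86 = 958.14, so the highest integer P_c is 958 hPa.

958 hPa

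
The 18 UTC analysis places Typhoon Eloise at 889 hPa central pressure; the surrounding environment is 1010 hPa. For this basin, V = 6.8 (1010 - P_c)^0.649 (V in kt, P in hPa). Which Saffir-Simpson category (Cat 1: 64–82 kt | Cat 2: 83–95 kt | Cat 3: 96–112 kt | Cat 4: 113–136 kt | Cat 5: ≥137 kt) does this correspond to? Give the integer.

5

ΔP = 1010 − 889 = 121 hPa.
V ≈ 6.8 × 121^0.649 = 6.8 × 22.48 ≈ 153 kt.
153 kt falls in the Category 5 band.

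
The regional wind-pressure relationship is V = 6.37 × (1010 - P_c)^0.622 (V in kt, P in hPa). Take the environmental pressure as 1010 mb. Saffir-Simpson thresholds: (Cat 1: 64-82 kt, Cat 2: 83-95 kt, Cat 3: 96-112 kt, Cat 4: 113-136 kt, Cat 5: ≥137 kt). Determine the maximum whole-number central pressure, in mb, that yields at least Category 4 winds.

908 mb

Category 4 begins at V = 113 kt.
Required ΔP = (113/6.37)^(1/0.622) = 17.739^1.608 ≈ 101.85 mb.
P_c ≤ 1010 − 101.85 = 908.15, so the highest integer P_c is 908 mb.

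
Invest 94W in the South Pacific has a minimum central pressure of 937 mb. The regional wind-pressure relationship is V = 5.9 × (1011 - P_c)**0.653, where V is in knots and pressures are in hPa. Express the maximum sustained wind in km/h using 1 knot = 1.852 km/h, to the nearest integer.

182 km/h

ΔP = 1011 − 937 = 74 mb.
V ≈ 5.9 × 74^0.653 = 5.9 × 16.619 ≈ 98.053 kt.
98.053 × 1.852 ≈ 181.59 km/h → 182 km/h.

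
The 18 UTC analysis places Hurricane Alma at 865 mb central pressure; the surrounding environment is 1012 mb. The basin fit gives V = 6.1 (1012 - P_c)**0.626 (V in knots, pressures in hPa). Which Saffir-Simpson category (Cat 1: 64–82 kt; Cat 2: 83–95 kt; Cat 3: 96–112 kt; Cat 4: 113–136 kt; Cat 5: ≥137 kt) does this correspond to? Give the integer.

ΔP = 1012 − 865 = 147 mb.
V ≈ 6.1 × 147^0.626 = 6.1 × 22.74 ≈ 139 kt.
139 kt falls in the Category 5 band.

5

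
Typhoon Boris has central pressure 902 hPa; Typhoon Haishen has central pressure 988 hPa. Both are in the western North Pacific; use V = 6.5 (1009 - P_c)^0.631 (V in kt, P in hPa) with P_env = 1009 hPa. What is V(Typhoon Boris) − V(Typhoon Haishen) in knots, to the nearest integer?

80 kt

Typhoon Boris: ΔP = 107; V ≈ 6.5 × 107^0.631 ≈ 124.01 kt.
Typhoon Haishen: ΔP = 21; V ≈ 6.5 × 21^0.631 ≈ 44.38 kt.
Difference ≈ 124.01 − 44.38 = 79.63 → 80 kt.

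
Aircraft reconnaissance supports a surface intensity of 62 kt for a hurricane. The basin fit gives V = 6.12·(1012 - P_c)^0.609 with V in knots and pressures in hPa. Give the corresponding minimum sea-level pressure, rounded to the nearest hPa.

967 hPa

ΔP = (V / 6.12)^(1/0.609) = (62/6.12)^1.642.
62/6.12 = 10.131; 10.131^1.642 ≈ 44.80 hPa.
P_c = 1012 − 44.80 = 967.20 ≈ 967 hPa.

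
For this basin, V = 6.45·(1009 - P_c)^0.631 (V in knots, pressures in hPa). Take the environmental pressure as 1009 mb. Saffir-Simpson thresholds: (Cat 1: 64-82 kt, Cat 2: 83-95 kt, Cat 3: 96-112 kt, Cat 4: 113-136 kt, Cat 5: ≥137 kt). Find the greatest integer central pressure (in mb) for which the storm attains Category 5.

882 mb

Category 5 begins at V = 137 kt.
Required ΔP = (137/6.45)^(1/0.631) = 21.240^1.585 ≈ 126.84 mb.
P_c ≤ 1009 − 126.84 = 882.16, so the highest integer P_c is 882 mb.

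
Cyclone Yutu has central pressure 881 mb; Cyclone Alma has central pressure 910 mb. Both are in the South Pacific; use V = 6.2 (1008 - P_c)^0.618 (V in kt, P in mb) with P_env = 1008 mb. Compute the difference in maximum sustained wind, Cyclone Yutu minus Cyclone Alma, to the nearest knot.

Cyclone Yutu: ΔP = 127; V ≈ 6.2 × 127^0.618 ≈ 123.75 kt.
Cyclone Alma: ΔP = 98; V ≈ 6.2 × 98^0.618 ≈ 105.43 kt.
Difference ≈ 123.75 − 105.43 = 18.32 → 18 kt.

18 kt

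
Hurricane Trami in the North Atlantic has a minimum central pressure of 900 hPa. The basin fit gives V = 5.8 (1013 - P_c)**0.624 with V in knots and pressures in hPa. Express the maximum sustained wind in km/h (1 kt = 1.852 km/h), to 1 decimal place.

ΔP = 1013 − 900 = 113 hPa.
V ≈ 5.8 × 113^0.624 = 5.8 × 19.104 ≈ 110.802 kt.
110.802 × 1.852 ≈ 205.21 km/h → 205.2 km/h.

205.2 km/h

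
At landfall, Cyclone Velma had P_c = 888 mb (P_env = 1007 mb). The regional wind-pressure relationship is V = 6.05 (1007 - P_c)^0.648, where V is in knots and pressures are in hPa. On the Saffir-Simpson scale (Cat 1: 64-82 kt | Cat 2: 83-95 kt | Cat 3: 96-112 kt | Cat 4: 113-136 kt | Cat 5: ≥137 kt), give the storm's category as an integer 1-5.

4

ΔP = 1007 − 888 = 119 mb.
V ≈ 6.05 × 119^0.648 = 6.05 × 22.13 ≈ 134 kt.
134 kt falls in the Category 4 band.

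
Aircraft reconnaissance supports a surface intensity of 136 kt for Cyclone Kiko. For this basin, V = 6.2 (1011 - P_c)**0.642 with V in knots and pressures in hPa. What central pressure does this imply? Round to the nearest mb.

888 mb

ΔP = (V / 6.2)^(1/0.642) = (136/6.2)^1.558.
136/6.2 = 21.935; 21.935^1.558 ≈ 122.75 mb.
P_c = 1011 − 122.75 = 888.25 ≈ 888 mb.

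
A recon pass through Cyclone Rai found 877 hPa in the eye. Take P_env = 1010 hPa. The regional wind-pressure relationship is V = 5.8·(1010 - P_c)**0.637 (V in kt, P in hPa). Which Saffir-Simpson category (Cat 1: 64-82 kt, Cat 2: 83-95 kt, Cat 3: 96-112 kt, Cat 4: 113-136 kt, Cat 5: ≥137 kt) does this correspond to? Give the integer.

ΔP = 1010 − 877 = 133 hPa.
V ≈ 5.8 × 133^0.637 = 5.8 × 22.54 ≈ 131 kt.
131 kt falls in the Category 4 band.

4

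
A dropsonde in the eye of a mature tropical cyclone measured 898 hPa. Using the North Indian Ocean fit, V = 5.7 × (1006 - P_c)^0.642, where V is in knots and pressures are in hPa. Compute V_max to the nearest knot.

ΔP = 1006 − 898 = 108 hPa.
108^0.642 ≈ 20.205.
V ≈ 5.7 × 20.205 ≈ 115.2 kt.

115 kt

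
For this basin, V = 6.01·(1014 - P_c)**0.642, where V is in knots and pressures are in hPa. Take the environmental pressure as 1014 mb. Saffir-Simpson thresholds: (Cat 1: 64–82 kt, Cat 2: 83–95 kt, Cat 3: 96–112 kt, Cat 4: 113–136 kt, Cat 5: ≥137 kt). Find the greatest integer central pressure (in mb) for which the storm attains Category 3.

Category 3 begins at V = 96 kt.
Required ΔP = (96/6.01)^(1/0.642) = 15.973^1.558 ≈ 74.89 mb.
P_c ≤ 1014 − 74.89 = 939.11, so the highest integer P_c is 939 mb.

939 mb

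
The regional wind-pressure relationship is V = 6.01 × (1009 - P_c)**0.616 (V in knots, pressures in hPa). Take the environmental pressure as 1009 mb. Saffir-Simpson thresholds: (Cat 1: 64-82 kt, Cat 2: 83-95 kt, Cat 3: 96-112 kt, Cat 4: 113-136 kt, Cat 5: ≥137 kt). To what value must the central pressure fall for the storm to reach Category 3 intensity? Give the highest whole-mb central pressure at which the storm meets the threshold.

Category 3 begins at V = 96 kt.
Required ΔP = (96/6.01)^(1/0.616) = 15.973^1.623 ≈ 89.86 mb.
P_c ≤ 1009 − 89.86 = 919.14, so the highest integer P_c is 919 mb.

919 mb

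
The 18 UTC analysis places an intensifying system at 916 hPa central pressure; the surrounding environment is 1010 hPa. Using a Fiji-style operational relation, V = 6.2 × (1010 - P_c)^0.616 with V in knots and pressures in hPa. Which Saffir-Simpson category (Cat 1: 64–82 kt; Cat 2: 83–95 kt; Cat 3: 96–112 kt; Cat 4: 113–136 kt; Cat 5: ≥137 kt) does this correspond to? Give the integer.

3

ΔP = 1010 − 916 = 94 hPa.
V ≈ 6.2 × 94^0.616 = 6.2 × 16.42 ≈ 102 kt.
102 kt falls in the Category 3 band.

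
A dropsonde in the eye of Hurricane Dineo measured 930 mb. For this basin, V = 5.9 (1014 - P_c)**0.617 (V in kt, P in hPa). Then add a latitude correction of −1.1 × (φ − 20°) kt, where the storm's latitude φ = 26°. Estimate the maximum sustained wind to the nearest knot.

84 kt

ΔP = 1014 − 930 = 84 mb.
84^0.617 ≈ 15.391.
V ≈ 5.9 × 15.391 ≈ 90.8 kt.
Latitude correction: −1.1 × (26 − 20) = -6.6 kt.
Corrected V ≈ 84.2 kt → 84 kt.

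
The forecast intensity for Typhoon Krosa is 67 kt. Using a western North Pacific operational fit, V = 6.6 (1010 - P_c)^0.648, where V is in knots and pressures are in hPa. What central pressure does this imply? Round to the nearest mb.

974 mb

ΔP = (V / 6.6)^(1/0.648) = (67/6.6)^1.543.
67/6.6 = 10.152; 10.152^1.543 ≈ 35.75 mb.
P_c = 1010 − 35.75 = 974.25 ≈ 974 mb.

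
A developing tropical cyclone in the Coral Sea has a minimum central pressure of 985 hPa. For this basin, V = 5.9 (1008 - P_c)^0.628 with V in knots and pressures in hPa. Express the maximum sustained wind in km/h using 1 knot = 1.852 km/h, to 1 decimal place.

78.3 km/h

ΔP = 1008 − 985 = 23 hPa.
V ≈ 5.9 × 23^0.628 = 5.9 × 7.164 ≈ 42.269 kt.
42.269 × 1.852 ≈ 78.28 km/h → 78.3 km/h.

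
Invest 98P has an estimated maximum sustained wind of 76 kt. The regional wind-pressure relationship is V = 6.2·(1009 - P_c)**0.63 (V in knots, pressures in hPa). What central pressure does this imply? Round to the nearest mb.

ΔP = (V / 6.2)^(1/0.63) = (76/6.2)^1.587.
76/6.2 = 12.258; 12.258^1.587 ≈ 53.41 mb.
P_c = 1009 − 53.41 = 955.59 ≈ 956 mb.

956 mb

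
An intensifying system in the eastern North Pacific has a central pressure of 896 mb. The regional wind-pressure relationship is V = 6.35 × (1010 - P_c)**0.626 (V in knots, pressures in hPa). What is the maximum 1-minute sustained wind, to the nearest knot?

123 kt

ΔP = 1010 − 896 = 114 mb.
114^0.626 ≈ 19.392.
V ≈ 6.35 × 19.392 ≈ 123.1 kt.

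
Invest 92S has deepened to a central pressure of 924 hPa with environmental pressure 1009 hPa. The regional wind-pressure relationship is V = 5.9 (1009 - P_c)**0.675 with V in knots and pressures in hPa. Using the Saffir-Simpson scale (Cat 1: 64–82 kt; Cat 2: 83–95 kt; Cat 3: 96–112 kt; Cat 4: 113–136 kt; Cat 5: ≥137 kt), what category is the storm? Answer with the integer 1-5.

4

ΔP = 1009 − 924 = 85 hPa.
V ≈ 5.9 × 85^0.675 = 5.9 × 20.06 ≈ 118 kt.
118 kt falls in the Category 4 band.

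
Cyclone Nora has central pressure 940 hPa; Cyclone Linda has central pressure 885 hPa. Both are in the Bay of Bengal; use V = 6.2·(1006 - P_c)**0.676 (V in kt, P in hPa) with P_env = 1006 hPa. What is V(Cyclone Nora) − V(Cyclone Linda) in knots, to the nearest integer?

Cyclone Nora: ΔP = 66; V ≈ 6.2 × 66^0.676 ≈ 105.29 kt.
Cyclone Linda: ΔP = 121; V ≈ 6.2 × 121^0.676 ≈ 158.62 kt.
Difference ≈ 105.29 − 158.62 = -53.33 → -53 kt.

-53 kt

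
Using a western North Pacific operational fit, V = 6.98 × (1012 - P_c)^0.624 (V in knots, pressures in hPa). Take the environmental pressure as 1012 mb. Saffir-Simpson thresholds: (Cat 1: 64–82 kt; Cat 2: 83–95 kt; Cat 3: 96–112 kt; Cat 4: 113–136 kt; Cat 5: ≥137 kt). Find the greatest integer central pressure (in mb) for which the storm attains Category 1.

Category 1 begins at V = 64 kt.
Required ΔP = (64/6.98)^(1/0.624) = 9.169^1.603 ≈ 34.85 mb.
P_c ≤ 1012 − 34.85 = 977.15, so the highest integer P_c is 977 mb.

977 mb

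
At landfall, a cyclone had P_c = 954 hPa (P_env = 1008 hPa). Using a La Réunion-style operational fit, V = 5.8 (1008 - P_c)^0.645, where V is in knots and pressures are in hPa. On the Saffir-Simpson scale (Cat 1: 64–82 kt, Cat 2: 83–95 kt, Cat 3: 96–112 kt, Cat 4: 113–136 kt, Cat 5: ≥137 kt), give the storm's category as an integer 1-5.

1

ΔP = 1008 − 954 = 54 hPa.
V ≈ 5.8 × 54^0.645 = 5.8 × 13.10 ≈ 76 kt.
76 kt falls in the Category 1 band.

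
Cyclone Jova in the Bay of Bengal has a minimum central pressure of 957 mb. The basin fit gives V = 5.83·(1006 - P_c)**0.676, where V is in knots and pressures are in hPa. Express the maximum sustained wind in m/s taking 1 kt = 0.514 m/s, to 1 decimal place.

ΔP = 1006 − 957 = 49 mb.
V ≈ 5.83 × 49^0.676 = 5.83 × 13.886 ≈ 80.955 kt.
80.955 × 0.514 ≈ 41.61 m/s → 41.6 m/s.

41.6 m/s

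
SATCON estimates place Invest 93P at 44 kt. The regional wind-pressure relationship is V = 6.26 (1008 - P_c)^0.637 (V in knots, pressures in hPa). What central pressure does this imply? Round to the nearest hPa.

987 hPa

ΔP = (V / 6.26)^(1/0.637) = (44/6.26)^1.570.
44/6.26 = 7.029; 7.029^1.570 ≈ 21.35 hPa.
P_c = 1008 − 21.35 = 986.65 ≈ 987 hPa.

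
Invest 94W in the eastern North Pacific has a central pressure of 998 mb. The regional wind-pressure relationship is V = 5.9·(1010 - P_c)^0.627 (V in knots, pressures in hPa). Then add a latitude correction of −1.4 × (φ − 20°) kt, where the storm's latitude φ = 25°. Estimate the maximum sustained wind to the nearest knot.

21 kt

ΔP = 1010 − 998 = 12 mb.
12^0.627 ≈ 4.749.
V ≈ 5.9 × 4.749 ≈ 28.0 kt.
Latitude correction: −1.4 × (25 − 20) = -7 kt.
Corrected V ≈ 21 kt → 21 kt.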